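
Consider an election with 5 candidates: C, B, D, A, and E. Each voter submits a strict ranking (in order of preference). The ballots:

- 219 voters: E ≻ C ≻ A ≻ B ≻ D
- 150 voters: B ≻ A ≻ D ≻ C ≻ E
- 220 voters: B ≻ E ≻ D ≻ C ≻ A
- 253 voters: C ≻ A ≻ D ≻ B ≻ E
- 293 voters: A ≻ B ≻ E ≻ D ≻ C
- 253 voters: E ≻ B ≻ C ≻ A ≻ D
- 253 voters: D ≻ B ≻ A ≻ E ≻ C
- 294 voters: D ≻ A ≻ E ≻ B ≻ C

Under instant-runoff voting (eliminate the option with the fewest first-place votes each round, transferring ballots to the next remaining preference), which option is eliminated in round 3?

D

Round 1: C 253, B 370, D 547, A 293, E 472. Eliminate C.
Round 2: B 370, D 547, A 546, E 472. Eliminate B.
Round 3: D 547, A 696, E 692. Eliminate D.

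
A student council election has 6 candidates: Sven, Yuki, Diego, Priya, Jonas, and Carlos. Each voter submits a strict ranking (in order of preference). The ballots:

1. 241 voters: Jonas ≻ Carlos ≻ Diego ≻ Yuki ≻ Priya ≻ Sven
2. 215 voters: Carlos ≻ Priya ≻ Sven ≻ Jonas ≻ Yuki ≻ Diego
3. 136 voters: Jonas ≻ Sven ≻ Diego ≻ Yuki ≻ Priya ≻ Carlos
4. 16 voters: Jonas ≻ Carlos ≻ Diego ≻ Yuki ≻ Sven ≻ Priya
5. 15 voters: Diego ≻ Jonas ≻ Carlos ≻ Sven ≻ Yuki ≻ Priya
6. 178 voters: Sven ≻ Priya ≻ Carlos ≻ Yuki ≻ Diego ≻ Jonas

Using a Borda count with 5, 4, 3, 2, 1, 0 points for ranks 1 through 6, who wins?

Carlos

Sven: 241·0 + 215·3 + 136·4 + 16·1 + 15·2 + 178·5 = 2125
Yuki: 241·2 + 215·1 + 136·2 + 16·2 + 15·1 + 178·2 = 1372
Diego: 241·3 + 215·0 + 136·3 + 16·3 + 15·5 + 178·1 = 1432
Priya: 241·1 + 215·4 + 136·1 + 16·0 + 15·0 + 178·4 = 1949
Jonas: 241·5 + 215·2 + 136·5 + 16·5 + 15·4 + 178·0 = 2455
Carlos: 241·4 + 215·5 + 136·0 + 16·4 + 15·3 + 178·3 = 2682
Carlos has the highest Borda score (2682).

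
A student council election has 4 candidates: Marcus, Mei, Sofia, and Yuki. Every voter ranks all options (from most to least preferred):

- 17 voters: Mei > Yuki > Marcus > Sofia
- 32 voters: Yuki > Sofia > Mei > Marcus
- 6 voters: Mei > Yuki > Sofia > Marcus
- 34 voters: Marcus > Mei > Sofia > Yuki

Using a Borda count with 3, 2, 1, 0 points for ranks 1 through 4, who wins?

Mei

Marcus: 17·1 + 32·0 + 6·0 + 34·3 = 119
Mei: 17·3 + 32·1 + 6·3 + 34·2 = 169
Sofia: 17·0 + 32·2 + 6·1 + 34·1 = 104
Yuki: 17·2 + 32·3 + 6·2 + 34·0 = 142
Mei has the highest Borda score (169).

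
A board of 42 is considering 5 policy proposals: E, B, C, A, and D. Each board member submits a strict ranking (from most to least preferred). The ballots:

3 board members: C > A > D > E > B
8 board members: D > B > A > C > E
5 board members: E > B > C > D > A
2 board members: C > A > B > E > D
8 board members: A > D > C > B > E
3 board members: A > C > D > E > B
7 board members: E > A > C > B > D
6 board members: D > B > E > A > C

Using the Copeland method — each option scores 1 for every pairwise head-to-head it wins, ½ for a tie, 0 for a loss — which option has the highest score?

A

E: loses to B, C, A, and D → score 0.
B: beats E; loses to C, A, and D → score 1.
C: beats E and B; loses to A and D → score 2.
A: beats E, B, C, and D → score 4.
D: beats E, B, and C; loses to A → score 3.
A has the best pairwise record.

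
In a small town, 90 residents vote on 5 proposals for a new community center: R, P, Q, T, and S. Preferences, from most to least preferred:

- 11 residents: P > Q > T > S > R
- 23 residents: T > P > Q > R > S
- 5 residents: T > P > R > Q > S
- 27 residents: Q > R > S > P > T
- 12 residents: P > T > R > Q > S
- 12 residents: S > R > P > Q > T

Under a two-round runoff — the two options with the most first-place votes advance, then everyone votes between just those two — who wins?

Q

Round 1 first-place votes: R 0, P 23, Q 27, T 28, S 12.
T and Q advance.
Runoff: T is preferred to Q by 40 voters; Q by 50.
Q wins the runoff.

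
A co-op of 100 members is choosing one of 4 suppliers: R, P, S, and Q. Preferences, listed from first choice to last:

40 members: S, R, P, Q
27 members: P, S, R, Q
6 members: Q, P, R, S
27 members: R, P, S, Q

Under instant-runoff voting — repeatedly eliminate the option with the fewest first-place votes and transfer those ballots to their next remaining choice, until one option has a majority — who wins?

Round 1: R 27, P 27, S 40, Q 6. Eliminate Q.
Round 2: R 27, P 33, S 40. Eliminate R.
Round 3: P 60, S 40. P has a majority.

P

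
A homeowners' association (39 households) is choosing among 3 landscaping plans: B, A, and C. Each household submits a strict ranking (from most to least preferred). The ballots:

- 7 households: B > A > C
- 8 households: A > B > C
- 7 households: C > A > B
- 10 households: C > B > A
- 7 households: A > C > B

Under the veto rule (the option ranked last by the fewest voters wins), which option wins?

A

Last-place votes: B 14, A 10, C 15.
A is ranked last by the fewest voters, so A wins.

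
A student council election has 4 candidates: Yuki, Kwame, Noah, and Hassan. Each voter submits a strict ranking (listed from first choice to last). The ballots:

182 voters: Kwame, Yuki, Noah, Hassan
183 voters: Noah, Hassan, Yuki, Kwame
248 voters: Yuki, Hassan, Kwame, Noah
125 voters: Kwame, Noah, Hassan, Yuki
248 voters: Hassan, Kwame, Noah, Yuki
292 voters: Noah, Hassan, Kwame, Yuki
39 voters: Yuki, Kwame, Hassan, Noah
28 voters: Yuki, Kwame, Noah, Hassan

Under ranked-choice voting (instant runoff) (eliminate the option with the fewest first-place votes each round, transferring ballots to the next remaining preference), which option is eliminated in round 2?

Round 1: Yuki 315, Kwame 307, Noah 475, Hassan 248. Eliminate Hassan.
Round 2: Yuki 315, Kwame 555, Noah 475. Eliminate Yuki.

Yuki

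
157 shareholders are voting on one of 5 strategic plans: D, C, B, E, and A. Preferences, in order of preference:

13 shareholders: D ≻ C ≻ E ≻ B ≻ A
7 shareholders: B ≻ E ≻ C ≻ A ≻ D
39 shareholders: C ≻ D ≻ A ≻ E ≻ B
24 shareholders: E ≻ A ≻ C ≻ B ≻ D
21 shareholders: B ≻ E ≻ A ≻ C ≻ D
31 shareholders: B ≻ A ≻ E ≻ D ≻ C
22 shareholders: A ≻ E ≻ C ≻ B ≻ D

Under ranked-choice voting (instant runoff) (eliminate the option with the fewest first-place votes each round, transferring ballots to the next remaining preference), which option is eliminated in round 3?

Round 1: D 13, C 39, B 59, E 24, A 22. Eliminate D.
Round 2: C 52, B 59, E 24, A 22. Eliminate A.
Round 3: C 52, B 59, E 46. Eliminate E.

E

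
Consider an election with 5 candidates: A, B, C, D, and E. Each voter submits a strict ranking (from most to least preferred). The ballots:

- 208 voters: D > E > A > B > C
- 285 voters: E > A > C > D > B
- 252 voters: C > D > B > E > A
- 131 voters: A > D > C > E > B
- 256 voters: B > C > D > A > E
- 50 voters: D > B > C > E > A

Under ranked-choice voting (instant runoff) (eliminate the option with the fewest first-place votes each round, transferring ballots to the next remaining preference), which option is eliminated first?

Round 1: A 131, B 256, C 252, D 258, E 285. Eliminate A.

A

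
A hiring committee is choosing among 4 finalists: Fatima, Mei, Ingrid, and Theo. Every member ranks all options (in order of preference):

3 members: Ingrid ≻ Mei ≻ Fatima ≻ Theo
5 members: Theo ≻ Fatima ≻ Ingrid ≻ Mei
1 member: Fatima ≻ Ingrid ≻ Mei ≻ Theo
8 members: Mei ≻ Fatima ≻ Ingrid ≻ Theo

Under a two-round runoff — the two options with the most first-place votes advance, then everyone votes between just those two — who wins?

Round 1 first-place votes: Fatima 1, Mei 8, Ingrid 3, Theo 5.
Mei and Theo advance.
Runoff: Mei is preferred to Theo by 12 voters; Theo by 5.
Mei wins the runoff.

Mei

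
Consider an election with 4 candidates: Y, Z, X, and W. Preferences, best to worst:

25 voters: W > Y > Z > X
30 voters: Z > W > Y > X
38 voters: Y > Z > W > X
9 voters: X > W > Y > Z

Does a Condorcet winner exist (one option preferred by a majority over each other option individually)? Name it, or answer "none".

Checking pairwise contests:
W beats Y 64–38.
Y beats Z 72–30.
Y beats X 93–9.
Z beats W 68–34.
Every option loses at least one head-to-head, so there is no Condorcet winner.

none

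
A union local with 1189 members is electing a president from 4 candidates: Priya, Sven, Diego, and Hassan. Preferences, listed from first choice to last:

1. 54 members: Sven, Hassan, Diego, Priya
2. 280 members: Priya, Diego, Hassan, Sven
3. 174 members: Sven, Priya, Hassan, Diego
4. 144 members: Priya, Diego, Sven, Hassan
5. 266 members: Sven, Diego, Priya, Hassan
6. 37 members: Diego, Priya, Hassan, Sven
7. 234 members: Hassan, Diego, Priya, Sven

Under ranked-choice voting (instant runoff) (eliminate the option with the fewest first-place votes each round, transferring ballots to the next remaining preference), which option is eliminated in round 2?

Hassan

Round 1: Priya 424, Sven 494, Diego 37, Hassan 234. Eliminate Diego.
Round 2: Priya 461, Sven 494, Hassan 234. Eliminate Hassan.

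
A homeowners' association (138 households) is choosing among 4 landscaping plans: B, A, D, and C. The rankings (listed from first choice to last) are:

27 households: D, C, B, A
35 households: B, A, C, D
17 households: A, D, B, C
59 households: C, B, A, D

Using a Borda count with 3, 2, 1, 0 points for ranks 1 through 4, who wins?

B: 27·1 + 35·3 + 17·1 + 59·2 = 267
A: 27·0 + 35·2 + 17·3 + 59·1 = 180
D: 27·3 + 35·0 + 17·2 + 59·0 = 115
C: 27·2 + 35·1 + 17·0 + 59·3 = 266
B has the highest Borda score (267).

B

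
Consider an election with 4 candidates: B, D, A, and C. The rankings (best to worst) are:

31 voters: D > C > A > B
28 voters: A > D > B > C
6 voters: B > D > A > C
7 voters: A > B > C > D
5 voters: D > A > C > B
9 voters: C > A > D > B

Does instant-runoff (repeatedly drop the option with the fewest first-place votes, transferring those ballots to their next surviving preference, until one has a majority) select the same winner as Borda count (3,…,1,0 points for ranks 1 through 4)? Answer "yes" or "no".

Instant-runoff — R1 B 6, D 36, A 35, C 9 (B out); R2 D 42, A 35, C 9 (C out); R3 D 42, A 44 (A winner). Winner: A.
Borda — scores: B 60, D 185, A 170, C 101. Winner: D.
The two methods disagree.

no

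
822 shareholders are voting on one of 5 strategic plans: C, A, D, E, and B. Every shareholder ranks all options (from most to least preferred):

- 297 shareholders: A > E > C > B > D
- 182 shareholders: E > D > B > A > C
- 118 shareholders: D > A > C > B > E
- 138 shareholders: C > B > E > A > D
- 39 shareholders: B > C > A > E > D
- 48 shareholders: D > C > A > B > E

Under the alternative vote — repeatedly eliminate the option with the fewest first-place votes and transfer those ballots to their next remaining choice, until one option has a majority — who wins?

Round 1: C 138, A 297, D 166, E 182, B 39. Eliminate B.
Round 2: C 177, A 297, D 166, E 182. Eliminate D.
Round 3: C 225, A 415, E 182. A has a majority.

A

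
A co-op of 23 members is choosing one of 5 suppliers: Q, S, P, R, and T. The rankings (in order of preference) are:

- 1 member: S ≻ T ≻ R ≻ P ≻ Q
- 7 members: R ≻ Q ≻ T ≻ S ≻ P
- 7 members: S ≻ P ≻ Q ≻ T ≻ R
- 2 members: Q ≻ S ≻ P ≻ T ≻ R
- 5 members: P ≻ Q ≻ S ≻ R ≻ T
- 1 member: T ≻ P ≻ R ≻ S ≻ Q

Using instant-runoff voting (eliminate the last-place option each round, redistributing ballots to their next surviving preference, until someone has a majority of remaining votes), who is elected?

Round 1: Q 2, S 8, P 5, R 7, T 1. Eliminate T.
Round 2: Q 2, S 8, P 6, R 7. Eliminate Q.
Round 3: S 10, P 6, R 7. Eliminate P.
Round 4: S 15, R 8. S has a majority.

S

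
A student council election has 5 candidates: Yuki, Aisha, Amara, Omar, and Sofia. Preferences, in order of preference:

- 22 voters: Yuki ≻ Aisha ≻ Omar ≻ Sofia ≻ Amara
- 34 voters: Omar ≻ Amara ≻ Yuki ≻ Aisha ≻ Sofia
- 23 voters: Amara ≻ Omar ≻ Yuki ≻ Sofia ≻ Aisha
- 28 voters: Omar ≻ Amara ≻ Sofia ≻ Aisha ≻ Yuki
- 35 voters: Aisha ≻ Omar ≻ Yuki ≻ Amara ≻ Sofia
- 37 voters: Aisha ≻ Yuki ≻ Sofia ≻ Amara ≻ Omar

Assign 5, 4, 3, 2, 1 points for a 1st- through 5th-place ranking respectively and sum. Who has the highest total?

Omar

Yuki: 22·5 + 34·3 + 23·3 + 28·1 + 35·3 + 37·4 = 562
Aisha: 22·4 + 34·2 + 23·1 + 28·2 + 35·5 + 37·5 = 595
Amara: 22·1 + 34·4 + 23·5 + 28·4 + 35·2 + 37·2 = 529
Omar: 22·3 + 34·5 + 23·4 + 28·5 + 35·4 + 37·1 = 645
Sofia: 22·2 + 34·1 + 23·2 + 28·3 + 35·1 + 37·3 = 354
Omar has the highest Borda score (645).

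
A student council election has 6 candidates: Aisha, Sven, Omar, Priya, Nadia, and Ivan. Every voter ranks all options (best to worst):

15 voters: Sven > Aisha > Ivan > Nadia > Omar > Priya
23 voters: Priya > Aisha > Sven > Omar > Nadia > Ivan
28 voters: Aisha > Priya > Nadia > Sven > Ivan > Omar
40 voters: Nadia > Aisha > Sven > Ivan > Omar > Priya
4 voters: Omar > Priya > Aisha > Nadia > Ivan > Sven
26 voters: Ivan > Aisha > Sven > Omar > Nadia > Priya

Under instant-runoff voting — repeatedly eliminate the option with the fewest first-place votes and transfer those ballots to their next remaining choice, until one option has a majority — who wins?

Aisha

Round 1: Aisha 28, Sven 15, Omar 4, Priya 23, Nadia 40, Ivan 26. Eliminate Omar.
Round 2: Aisha 28, Sven 15, Priya 27, Nadia 40, Ivan 26. Eliminate Sven.
Round 3: Aisha 43, Priya 27, Nadia 40, Ivan 26. Eliminate Ivan.
Round 4: Aisha 69, Priya 27, Nadia 40. Aisha has a majority.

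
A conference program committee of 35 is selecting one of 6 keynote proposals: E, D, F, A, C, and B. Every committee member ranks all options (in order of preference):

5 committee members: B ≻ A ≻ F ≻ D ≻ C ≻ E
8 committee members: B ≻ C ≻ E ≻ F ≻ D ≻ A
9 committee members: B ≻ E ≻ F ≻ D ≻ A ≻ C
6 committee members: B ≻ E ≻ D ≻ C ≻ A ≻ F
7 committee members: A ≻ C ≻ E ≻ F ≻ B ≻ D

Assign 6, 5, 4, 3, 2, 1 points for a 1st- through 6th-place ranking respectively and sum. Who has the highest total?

E: 5·1 + 8·4 + 9·5 + 6·5 + 7·4 = 140
D: 5·3 + 8·2 + 9·3 + 6·4 + 7·1 = 89
F: 5·4 + 8·3 + 9·4 + 6·1 + 7·3 = 107
A: 5·5 + 8·1 + 9·2 + 6·2 + 7·6 = 105
C: 5·2 + 8·5 + 9·1 + 6·3 + 7·5 = 112
B: 5·6 + 8·6 + 9·6 + 6·6 + 7·2 = 182
B has the highest Borda score (182).

B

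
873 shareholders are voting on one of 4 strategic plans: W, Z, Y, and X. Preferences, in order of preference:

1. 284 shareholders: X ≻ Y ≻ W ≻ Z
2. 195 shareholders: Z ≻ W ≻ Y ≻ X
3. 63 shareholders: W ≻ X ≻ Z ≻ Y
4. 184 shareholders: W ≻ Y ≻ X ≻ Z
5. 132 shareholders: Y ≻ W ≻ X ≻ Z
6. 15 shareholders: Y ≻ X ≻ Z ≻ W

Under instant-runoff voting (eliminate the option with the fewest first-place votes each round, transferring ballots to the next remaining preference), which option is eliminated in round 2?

Round 1: W 247, Z 195, Y 147, X 284. Eliminate Y.
Round 2: W 379, Z 195, X 299. Eliminate Z.

Z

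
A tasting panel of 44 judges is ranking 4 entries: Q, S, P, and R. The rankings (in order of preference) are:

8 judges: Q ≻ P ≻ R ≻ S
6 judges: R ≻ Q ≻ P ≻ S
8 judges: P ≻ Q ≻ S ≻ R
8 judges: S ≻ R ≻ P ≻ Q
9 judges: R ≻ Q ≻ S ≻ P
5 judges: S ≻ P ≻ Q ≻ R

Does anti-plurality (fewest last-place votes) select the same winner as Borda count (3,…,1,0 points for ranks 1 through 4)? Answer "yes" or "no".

Anti-plurality — last-place votes: Q 8, S 14, P 9, R 13. Winner: Q.
Borda — scores: Q 75, S 56, P 64, R 69. Winner: Q.
The two methods agree.

yes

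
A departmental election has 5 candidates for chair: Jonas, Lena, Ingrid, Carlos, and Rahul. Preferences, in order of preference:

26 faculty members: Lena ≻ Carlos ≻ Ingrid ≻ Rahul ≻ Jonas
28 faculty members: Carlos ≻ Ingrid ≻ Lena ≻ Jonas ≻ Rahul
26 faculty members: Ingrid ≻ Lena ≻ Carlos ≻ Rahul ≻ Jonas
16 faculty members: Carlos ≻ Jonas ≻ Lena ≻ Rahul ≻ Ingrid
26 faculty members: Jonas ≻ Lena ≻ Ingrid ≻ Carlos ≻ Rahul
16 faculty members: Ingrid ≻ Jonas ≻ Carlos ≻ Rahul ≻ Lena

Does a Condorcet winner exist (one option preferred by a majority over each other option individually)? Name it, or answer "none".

none

Checking pairwise contests:
Lena beats Jonas 80–58.
Ingrid beats Lena 70–68.
Carlos beats Ingrid 70–68.
Lena beats Carlos 78–60.
Jonas beats Rahul 86–52.
Every option loses at least one head-to-head, so there is no Condorcet winner.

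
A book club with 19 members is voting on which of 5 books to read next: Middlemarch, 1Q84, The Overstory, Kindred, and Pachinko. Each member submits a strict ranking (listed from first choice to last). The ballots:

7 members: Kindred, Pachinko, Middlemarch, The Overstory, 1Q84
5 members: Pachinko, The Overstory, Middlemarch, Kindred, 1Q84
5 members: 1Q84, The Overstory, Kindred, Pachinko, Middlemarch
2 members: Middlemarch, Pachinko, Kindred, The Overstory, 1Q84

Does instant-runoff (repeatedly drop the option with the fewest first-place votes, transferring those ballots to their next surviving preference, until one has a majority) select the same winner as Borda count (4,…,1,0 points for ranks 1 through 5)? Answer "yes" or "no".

Instant-runoff — R1 Middlemarch 2, 1Q84 5, The Overstory 0, Kindred 7, Pachinko 5 (The Overstory out); R2 Middlemarch 2, 1Q84 5, Kindred 7, Pachinko 5 (Middlemarch out); R3 1Q84 5, Kindred 7, Pachinko 7 (1Q84 out); R4 Kindred 12, Pachinko 7 (Kindred winner). Winner: Kindred.
Borda — scores: Middlemarch 32, 1Q84 20, The Overstory 39, Kindred 47, Pachinko 52. Winner: Pachinko.
The two methods disagree.

no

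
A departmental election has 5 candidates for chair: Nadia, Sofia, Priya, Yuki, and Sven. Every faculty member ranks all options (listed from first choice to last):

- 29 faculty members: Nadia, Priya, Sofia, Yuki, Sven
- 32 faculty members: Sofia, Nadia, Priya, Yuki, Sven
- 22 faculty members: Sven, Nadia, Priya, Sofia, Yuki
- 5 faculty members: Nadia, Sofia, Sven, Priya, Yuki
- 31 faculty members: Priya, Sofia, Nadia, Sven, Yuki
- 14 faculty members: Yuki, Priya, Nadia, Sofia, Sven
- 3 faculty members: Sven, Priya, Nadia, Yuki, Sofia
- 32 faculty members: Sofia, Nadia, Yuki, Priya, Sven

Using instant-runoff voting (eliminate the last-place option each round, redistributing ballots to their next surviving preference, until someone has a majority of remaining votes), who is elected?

Round 1: Nadia 34, Sofia 64, Priya 31, Yuki 14, Sven 25. Eliminate Yuki.
Round 2: Nadia 34, Sofia 64, Priya 45, Sven 25. Eliminate Sven.
Round 3: Nadia 56, Sofia 64, Priya 48. Eliminate Priya.
Round 4: Nadia 73, Sofia 95. Sofia has a majority.

Sofia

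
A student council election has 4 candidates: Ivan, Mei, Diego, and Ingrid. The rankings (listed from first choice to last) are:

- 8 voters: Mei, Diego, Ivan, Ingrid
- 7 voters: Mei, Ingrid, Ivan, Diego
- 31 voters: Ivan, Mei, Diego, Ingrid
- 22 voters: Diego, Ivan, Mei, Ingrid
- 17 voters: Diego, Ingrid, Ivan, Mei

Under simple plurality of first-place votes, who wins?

First-place votes: Ivan 31, Mei 15, Diego 39, Ingrid 0.
Diego has the most first-place votes.

Diego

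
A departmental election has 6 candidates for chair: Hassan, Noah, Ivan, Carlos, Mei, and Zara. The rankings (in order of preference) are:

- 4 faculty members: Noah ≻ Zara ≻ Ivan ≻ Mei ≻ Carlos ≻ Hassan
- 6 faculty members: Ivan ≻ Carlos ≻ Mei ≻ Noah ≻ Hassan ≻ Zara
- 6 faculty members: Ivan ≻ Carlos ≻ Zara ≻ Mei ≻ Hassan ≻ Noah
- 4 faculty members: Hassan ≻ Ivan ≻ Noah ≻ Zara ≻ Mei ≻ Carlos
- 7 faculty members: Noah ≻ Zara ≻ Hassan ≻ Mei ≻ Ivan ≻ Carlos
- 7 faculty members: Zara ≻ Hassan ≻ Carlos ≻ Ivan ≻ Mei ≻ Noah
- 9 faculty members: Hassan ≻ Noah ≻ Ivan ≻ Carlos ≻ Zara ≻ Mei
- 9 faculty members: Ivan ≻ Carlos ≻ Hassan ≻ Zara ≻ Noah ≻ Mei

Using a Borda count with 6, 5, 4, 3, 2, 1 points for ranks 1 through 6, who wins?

Ivan

Hassan: 4·1 + 6·2 + 6·2 + 4·6 + 7·4 + 7·5 + 9·6 + 9·4 = 205
Noah: 4·6 + 6·3 + 6·1 + 4·4 + 7·6 + 7·1 + 9·5 + 9·2 = 176
Ivan: 4·4 + 6·6 + 6·6 + 4·5 + 7·2 + 7·3 + 9·4 + 9·6 = 233
Carlos: 4·2 + 6·5 + 6·5 + 4·1 + 7·1 + 7·4 + 9·3 + 9·5 = 179
Mei: 4·3 + 6·4 + 6·3 + 4·2 + 7·3 + 7·2 + 9·1 + 9·1 = 115
Zara: 4·5 + 6·1 + 6·4 + 4·3 + 7·5 + 7·6 + 9·2 + 9·3 = 184
Ivan has the highest Borda score (233).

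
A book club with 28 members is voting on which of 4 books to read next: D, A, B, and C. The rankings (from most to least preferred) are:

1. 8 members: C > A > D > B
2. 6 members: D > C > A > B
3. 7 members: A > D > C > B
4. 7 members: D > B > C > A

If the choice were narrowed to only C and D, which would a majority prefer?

D

Voters preferring C to D: 8; preferring D to C: 20.
D wins the head-to-head.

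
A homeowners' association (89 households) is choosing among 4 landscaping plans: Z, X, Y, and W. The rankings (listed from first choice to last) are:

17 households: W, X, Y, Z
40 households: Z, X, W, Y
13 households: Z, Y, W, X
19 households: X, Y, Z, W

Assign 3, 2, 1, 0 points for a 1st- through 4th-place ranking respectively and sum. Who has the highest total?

Z: 17·0 + 40·3 + 13·3 + 19·1 = 178
X: 17·2 + 40·2 + 13·0 + 19·3 = 171
Y: 17·1 + 40·0 + 13·2 + 19·2 = 81
W: 17·3 + 40·1 + 13·1 + 19·0 = 104
Z has the highest Borda score (178).

Z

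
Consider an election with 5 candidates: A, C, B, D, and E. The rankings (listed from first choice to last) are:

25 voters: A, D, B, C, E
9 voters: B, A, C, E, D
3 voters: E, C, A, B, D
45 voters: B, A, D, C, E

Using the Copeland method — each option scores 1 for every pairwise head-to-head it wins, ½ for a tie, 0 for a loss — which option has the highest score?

B

A: beats C, D, and E; loses to B → score 3.
C: beats E; loses to A, B, and D → score 1.
B: beats A, C, D, and E → score 4.
D: beats C and E; loses to A and B → score 2.
E: loses to A, C, B, and D → score 0.
B has the best pairwise record.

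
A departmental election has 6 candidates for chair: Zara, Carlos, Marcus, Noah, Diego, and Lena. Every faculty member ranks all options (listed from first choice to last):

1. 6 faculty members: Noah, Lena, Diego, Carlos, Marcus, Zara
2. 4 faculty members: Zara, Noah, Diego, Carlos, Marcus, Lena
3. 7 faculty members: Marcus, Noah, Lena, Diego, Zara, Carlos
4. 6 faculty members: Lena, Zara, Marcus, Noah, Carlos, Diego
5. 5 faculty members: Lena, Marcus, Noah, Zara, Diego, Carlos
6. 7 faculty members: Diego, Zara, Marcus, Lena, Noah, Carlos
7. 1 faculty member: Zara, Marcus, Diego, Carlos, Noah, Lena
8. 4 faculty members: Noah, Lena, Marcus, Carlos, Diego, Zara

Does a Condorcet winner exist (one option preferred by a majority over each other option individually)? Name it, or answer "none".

none

Checking pairwise contests:
Marcus beats Zara 22–18.
Zara beats Carlos 30–10.
Lena beats Marcus 21–19.
Marcus beats Noah 26–14.
Marcus beats Diego 23–17.
Noah beats Lena 22–18.
Every option loses at least one head-to-head, so there is no Condorcet winner.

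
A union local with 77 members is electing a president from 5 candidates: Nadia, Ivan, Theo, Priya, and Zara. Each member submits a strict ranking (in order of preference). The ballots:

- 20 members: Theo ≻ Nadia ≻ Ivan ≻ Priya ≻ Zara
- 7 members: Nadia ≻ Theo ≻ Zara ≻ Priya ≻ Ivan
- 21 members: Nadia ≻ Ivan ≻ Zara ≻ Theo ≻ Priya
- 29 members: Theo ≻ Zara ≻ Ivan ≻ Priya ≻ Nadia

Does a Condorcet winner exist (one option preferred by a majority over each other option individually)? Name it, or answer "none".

Theo vs Nadia: 49–28 for Theo.
Theo vs Ivan: 56–21 for Theo.
Theo vs Priya: 77–0 for Theo.
Theo vs Zara: 56–21 for Theo.
Theo beats every other option head-to-head.

Theo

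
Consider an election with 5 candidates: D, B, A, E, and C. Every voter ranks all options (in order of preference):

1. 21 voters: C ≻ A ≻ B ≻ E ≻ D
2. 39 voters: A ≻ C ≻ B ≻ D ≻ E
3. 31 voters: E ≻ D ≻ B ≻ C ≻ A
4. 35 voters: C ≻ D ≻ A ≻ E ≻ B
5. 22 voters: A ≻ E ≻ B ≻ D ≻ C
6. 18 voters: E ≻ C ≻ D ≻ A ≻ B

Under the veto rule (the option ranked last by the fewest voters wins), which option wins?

D

Last-place votes: D 21, B 53, A 31, E 39, C 22.
D is ranked last by the fewest voters, so D wins.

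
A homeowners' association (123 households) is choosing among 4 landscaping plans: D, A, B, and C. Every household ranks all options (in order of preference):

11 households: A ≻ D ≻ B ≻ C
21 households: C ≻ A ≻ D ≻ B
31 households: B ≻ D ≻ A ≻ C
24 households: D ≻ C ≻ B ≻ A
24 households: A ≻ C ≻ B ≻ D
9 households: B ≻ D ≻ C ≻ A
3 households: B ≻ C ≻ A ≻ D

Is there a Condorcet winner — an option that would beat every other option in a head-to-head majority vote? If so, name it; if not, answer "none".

none

Checking pairwise contests:
B beats D 67–56.
D beats A 64–59.
C beats B 69–54.
D beats C 75–48.
Every option loses at least one head-to-head, so there is no Condorcet winner.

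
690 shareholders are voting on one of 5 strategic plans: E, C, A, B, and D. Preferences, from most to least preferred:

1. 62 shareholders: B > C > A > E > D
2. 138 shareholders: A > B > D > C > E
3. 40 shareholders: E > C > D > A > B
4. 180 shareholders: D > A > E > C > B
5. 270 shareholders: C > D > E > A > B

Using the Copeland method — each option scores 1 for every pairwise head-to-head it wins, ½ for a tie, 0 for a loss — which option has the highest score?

E: beats B; loses to C, A, and D → score 1.
C: beats E, A, B, and D → score 4.
A: beats E and B; loses to C and D → score 2.
B: loses to E, C, A, and D → score 0.
D: beats E, A, and B; loses to C → score 3.
C has the best pairwise record.

C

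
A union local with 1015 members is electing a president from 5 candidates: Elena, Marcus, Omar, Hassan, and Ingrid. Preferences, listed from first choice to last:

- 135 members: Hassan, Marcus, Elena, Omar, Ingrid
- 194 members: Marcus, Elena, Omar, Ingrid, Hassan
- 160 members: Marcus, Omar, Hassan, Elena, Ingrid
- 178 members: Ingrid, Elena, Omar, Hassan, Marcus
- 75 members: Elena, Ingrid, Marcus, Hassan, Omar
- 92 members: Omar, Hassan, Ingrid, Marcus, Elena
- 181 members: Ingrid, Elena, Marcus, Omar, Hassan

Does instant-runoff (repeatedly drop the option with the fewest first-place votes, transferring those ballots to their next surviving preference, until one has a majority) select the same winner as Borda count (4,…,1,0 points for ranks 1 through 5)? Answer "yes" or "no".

no

Instant-runoff — R1 Elena 75, Marcus 354, Omar 92, Hassan 135, Ingrid 359 (Elena out); R2 Marcus 354, Omar 92, Hassan 135, Ingrid 434 (Omar out); R3 Marcus 354, Hassan 227, Ingrid 434 (Hassan out); R4 Marcus 489, Ingrid 526 (Ingrid winner). Winner: Ingrid.
Borda — scores: Elena 2389, Marcus 2425, Omar 1908, Hassan 1389, Ingrid 2039. Winner: Marcus.
The two methods disagree.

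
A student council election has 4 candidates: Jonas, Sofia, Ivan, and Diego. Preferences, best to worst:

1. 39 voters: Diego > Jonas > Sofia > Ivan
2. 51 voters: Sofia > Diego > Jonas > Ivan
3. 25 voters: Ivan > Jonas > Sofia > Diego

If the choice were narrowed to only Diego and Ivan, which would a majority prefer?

Diego

Voters preferring Diego to Ivan: 90; preferring Ivan to Diego: 25.
Diego wins the head-to-head.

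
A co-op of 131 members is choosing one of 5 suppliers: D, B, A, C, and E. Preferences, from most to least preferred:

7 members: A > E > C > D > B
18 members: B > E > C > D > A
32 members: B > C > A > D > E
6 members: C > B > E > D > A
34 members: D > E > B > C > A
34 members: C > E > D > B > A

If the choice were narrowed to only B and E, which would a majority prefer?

E

Voters preferring B to E: 56; preferring E to B: 75.
E wins the head-to-head.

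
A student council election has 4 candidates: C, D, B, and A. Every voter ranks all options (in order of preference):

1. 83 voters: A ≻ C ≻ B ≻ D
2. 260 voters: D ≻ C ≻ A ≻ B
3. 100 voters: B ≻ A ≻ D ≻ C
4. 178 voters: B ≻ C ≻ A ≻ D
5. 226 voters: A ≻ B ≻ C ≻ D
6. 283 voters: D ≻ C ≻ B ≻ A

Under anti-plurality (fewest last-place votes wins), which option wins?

C

Last-place votes: C 100, D 487, B 260, A 283.
C is ranked last by the fewest voters, so C wins.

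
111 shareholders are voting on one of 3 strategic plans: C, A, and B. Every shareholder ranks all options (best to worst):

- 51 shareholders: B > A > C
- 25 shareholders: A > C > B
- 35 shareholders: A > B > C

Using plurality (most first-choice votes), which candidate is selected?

A

First-place votes: C 0, A 60, B 51.
A has the most first-place votes.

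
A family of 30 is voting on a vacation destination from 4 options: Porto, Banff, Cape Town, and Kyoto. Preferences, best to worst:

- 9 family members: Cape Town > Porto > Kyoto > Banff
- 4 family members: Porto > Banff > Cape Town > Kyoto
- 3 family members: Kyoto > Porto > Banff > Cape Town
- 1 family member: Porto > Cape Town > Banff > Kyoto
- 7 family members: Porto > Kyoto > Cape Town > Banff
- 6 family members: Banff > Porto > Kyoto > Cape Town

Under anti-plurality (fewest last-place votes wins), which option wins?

Porto

Last-place votes: Porto 0, Banff 16, Cape Town 9, Kyoto 5.
Porto is ranked last by the fewest voters, so Porto wins.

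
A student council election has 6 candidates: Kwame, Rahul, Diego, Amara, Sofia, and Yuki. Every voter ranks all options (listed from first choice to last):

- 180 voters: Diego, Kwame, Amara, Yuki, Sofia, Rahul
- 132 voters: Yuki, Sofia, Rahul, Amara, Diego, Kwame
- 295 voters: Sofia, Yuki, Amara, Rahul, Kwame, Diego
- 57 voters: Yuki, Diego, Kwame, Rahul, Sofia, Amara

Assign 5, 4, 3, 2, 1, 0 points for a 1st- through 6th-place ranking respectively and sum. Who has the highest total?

Kwame: 180·4 + 132·0 + 295·1 + 57·3 = 1186
Rahul: 180·0 + 132·3 + 295·2 + 57·2 = 1100
Diego: 180·5 + 132·1 + 295·0 + 57·4 = 1260
Amara: 180·3 + 132·2 + 295·3 + 57·0 = 1689
Sofia: 180·1 + 132·4 + 295·5 + 57·1 = 2240
Yuki: 180·2 + 132·5 + 295·4 + 57·5 = 2485
Yuki has the highest Borda score (2485).

Yuki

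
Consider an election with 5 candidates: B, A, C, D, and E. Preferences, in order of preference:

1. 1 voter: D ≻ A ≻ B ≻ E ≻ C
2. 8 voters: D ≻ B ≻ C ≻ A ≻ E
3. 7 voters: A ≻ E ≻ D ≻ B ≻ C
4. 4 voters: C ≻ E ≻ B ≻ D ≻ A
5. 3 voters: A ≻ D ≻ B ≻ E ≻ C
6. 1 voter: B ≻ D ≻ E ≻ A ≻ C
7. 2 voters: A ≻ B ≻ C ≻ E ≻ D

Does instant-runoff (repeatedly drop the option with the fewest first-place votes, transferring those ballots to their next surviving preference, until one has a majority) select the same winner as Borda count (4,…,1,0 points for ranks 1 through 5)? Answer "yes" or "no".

yes

Instant-runoff — R1 B 1, A 12, C 4, D 9, E 0 (E out); R2 B 1, A 12, C 4, D 9 (B out); R3 A 12, C 4, D 10 (C out); R4 A 12, D 14 (D winner). Winner: D.
Borda — scores: B 57, A 60, C 36, D 66, E 41. Winner: D.
The two methods agree.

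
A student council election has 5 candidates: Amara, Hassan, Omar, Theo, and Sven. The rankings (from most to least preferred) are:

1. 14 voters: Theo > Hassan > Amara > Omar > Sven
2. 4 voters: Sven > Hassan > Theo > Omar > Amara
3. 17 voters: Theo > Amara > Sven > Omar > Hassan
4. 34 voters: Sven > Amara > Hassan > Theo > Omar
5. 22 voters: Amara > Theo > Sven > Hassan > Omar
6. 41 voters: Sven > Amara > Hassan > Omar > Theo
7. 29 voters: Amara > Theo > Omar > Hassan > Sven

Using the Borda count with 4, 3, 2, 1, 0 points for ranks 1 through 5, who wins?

Amara

Amara: 14·2 + 4·0 + 17·3 + 34·3 + 22·4 + 41·3 + 29·4 = 508
Hassan: 14·3 + 4·3 + 17·0 + 34·2 + 22·1 + 41·2 + 29·1 = 255
Omar: 14·1 + 4·1 + 17·1 + 34·0 + 22·0 + 41·1 + 29·2 = 134
Theo: 14·4 + 4·2 + 17·4 + 34·1 + 22·3 + 41·0 + 29·3 = 319
Sven: 14·0 + 4·4 + 17·2 + 34·4 + 22·2 + 41·4 + 29·0 = 394
Amara has the highest Borda score (508).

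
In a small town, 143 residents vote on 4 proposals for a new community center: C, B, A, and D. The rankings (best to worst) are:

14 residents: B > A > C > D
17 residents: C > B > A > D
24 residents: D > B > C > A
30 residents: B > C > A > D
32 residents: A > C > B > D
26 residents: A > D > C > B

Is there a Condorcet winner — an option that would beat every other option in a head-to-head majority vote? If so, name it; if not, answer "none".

Checking pairwise contests:
A beats C 72–71.
C beats B 75–68.
B beats A 85–58.
C beats D 93–50.
Every option loses at least one head-to-head, so there is no Condorcet winner.

none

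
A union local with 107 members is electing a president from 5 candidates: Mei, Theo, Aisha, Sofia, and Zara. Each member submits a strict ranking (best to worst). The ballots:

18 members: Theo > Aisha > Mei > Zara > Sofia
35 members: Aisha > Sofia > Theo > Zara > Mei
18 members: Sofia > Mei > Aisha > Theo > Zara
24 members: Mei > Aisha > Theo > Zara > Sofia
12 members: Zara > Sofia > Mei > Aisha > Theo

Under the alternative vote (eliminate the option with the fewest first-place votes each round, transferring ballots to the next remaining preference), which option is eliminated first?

Zara

Round 1: Mei 24, Theo 18, Aisha 35, Sofia 18, Zara 12. Eliminate Zara.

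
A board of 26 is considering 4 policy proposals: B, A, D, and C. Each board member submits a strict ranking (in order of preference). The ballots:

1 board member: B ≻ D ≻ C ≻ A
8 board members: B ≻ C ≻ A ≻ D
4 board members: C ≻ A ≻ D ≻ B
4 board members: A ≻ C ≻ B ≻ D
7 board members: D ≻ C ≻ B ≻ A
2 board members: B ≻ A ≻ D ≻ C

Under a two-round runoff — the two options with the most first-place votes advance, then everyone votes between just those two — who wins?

B

Round 1 first-place votes: B 11, A 4, D 7, C 4.
B and D advance.
Runoff: B is preferred to D by 15 voters; D by 11.
B wins the runoff.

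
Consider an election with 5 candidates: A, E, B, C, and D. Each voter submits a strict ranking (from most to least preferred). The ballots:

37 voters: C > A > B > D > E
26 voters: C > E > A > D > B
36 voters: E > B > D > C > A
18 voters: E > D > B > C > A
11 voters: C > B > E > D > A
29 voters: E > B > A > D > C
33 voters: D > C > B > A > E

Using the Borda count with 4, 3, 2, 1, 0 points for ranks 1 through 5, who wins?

A: 37·3 + 26·2 + 36·0 + 18·0 + 11·0 + 29·2 + 33·1 = 254
E: 37·0 + 26·3 + 36·4 + 18·4 + 11·2 + 29·4 + 33·0 = 432
B: 37·2 + 26·0 + 36·3 + 18·2 + 11·3 + 29·3 + 33·2 = 404
C: 37·4 + 26·4 + 36·1 + 18·1 + 11·4 + 29·0 + 33·3 = 449
D: 37·1 + 26·1 + 36·2 + 18·3 + 11·1 + 29·1 + 33·4 = 361
C has the highest Borda score (449).

C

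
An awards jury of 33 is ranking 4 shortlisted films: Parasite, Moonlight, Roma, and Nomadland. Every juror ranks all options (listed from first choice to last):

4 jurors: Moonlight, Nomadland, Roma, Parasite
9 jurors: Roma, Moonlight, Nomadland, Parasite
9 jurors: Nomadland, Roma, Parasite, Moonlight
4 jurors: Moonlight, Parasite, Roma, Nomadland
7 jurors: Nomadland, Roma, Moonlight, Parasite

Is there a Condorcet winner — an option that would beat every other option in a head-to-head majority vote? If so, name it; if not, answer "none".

Checking pairwise contests:
Moonlight beats Parasite 24–9.
Roma beats Moonlight 25–8.
Nomadland beats Roma 20–13.
Moonlight beats Nomadland 17–16.
Every option loses at least one head-to-head, so there is no Condorcet winner.

none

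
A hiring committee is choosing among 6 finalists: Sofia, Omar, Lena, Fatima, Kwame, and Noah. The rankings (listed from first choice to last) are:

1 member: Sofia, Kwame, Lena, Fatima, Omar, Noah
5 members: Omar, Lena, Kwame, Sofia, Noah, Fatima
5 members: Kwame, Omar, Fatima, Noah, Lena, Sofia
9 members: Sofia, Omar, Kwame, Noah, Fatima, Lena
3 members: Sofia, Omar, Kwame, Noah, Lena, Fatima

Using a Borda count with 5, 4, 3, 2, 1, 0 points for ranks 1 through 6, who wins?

Sofia: 1·5 + 5·2 + 5·0 + 9·5 + 3·5 = 75
Omar: 1·1 + 5·5 + 5·4 + 9·4 + 3·4 = 94
Lena: 1·3 + 5·4 + 5·1 + 9·0 + 3·1 = 31
Fatima: 1·2 + 5·0 + 5·3 + 9·1 + 3·0 = 26
Kwame: 1·4 + 5·3 + 5·5 + 9·3 + 3·3 = 80
Noah: 1·0 + 5·1 + 5·2 + 9·2 + 3·2 = 39
Omar has the highest Borda score (94).

Omar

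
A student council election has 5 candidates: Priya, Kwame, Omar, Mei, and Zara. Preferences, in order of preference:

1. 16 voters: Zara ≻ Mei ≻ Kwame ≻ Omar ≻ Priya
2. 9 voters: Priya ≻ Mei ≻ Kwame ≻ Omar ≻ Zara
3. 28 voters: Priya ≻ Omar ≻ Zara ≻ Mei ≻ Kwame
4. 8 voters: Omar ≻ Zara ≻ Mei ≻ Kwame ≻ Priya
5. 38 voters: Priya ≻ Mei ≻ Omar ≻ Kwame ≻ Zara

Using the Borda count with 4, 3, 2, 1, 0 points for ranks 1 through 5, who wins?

Priya

Priya: 16·0 + 9·4 + 28·4 + 8·0 + 38·4 = 300
Kwame: 16·2 + 9·2 + 28·0 + 8·1 + 38·1 = 96
Omar: 16·1 + 9·1 + 28·3 + 8·4 + 38·2 = 217
Mei: 16·3 + 9·3 + 28·1 + 8·2 + 38·3 = 233
Zara: 16·4 + 9·0 + 28·2 + 8·3 + 38·0 = 144
Priya has the highest Borda score (300).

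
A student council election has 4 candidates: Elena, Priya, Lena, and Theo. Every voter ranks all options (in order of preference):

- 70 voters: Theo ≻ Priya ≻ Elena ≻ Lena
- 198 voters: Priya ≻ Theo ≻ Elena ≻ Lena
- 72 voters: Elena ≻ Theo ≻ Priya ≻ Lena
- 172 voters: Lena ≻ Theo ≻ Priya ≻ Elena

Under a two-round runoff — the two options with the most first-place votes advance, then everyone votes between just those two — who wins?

Round 1 first-place votes: Elena 72, Priya 198, Lena 172, Theo 70.
Priya and Lena advance.
Runoff: Priya is preferred to Lena by 340 voters; Lena by 172.
Priya wins the runoff.

Priya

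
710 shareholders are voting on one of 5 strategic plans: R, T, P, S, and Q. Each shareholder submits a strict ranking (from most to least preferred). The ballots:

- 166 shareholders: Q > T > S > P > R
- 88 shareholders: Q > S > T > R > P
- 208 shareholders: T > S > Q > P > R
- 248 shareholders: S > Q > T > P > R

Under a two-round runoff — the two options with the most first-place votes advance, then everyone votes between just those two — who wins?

Round 1 first-place votes: R 0, T 208, P 0, S 248, Q 254.
Q and S advance.
Runoff: Q is preferred to S by 254 voters; S by 456.
S wins the runoff.

S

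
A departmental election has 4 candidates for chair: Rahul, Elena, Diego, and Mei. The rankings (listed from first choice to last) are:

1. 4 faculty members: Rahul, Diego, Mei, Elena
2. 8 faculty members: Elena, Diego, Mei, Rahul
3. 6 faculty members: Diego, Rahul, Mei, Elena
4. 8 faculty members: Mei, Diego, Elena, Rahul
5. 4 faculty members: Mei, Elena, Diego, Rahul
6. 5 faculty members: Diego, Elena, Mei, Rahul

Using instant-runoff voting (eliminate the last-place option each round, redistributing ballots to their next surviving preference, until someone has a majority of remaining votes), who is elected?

Round 1: Rahul 4, Elena 8, Diego 11, Mei 12. Eliminate Rahul.
Round 2: Elena 8, Diego 15, Mei 12. Eliminate Elena.
Round 3: Diego 23, Mei 12. Diego has a majority.

Diego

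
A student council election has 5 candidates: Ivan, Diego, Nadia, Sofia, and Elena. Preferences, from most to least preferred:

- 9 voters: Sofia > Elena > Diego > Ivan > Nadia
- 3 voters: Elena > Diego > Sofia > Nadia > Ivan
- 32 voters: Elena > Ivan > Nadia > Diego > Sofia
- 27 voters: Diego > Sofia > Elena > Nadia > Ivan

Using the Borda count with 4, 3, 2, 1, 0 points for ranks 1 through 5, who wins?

Elena

Ivan: 9·1 + 3·0 + 32·3 + 27·0 = 105
Diego: 9·2 + 3·3 + 32·1 + 27·4 = 167
Nadia: 9·0 + 3·1 + 32·2 + 27·1 = 94
Sofia: 9·4 + 3·2 + 32·0 + 27·3 = 123
Elena: 9·3 + 3·4 + 32·4 + 27·2 = 221
Elena has the highest Borda score (221).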